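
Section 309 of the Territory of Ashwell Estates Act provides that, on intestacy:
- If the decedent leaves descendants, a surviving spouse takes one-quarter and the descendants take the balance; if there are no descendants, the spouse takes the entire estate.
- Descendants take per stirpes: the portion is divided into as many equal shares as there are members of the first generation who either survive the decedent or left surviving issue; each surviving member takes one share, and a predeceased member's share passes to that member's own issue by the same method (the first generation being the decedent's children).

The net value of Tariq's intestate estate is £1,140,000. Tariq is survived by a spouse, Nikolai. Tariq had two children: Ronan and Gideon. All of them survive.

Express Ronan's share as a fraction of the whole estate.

Ronan receives 3/8 of the estate.

Nikolai takes one-quarter of £1,140,000 = £285,000. The remaining £855,000 passes to the descendants.
The descendants' portion (£855,000) is divided into 2 shares of £427,500: Ronan and Gideon each take £427,500.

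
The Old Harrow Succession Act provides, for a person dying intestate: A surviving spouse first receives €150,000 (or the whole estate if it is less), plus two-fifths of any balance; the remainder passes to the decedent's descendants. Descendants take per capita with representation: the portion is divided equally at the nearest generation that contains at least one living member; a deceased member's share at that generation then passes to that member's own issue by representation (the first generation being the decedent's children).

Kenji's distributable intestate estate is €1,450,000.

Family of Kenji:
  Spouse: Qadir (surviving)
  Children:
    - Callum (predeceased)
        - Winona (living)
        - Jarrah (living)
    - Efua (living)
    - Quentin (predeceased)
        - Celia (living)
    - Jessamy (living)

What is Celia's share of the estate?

Celia receives €195,000.

Qadir first takes €150,000, leaving a balance of €1,300,000. Qadir then takes two-fifths of the balance (€520,000), for a total of €670,000. The remaining €780,000 passes to the descendants.
The descendants' portion (€780,000) is divided into 4 shares of €195,000: Efua and Jessamy each take €195,000; Callum's €195,000 share passes to Callum's issue; Quentin's €195,000 share passes to Quentin's issue.
Callum's share (€195,000) is divided into 2 shares of €97,500: Winona and Jarrah each take €97,500.
Quentin's share (€195,000) passes entirely to Celia.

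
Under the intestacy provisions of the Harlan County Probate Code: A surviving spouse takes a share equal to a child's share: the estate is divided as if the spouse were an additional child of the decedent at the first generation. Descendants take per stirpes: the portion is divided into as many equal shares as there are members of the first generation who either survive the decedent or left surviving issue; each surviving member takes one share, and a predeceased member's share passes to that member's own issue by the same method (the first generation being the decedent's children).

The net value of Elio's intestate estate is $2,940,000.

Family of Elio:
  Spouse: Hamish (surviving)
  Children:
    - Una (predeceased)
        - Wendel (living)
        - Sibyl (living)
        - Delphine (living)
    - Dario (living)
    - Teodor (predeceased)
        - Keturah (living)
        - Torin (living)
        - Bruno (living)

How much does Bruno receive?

The spouse counts as an additional share at the children's level, so there are 4 primary shares of $735,000. Hamish takes one such share ($735,000).
The children's combined portion ($2,205,000) is divided into 3 shares of $735,000: Dario takes $735,000; Una's $735,000 share passes to Una's issue; Teodor's $735,000 share passes to Teodor's issue.
Una's share ($735,000) is divided into 3 shares of $245,000: Wendel, Sibyl, and Delphine each take $245,000.
Teodor's share ($735,000) is divided into 3 shares of $245,000: Keturah, Torin, and Bruno each take $245,000.

Bruno receives $245,000.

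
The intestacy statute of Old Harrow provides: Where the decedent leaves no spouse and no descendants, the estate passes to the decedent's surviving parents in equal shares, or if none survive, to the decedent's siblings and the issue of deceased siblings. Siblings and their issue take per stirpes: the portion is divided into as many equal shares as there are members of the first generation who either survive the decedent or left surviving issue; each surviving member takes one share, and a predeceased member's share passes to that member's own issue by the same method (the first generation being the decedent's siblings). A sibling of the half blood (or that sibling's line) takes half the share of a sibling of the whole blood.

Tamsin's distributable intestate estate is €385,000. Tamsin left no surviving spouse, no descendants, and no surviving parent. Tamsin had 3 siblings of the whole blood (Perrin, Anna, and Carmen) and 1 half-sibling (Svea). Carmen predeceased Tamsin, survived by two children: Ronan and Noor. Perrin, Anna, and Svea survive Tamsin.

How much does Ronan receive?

Ronan receives €55,000.

The entire €385,000 passes to the siblings and their issue.
Counting each half-blood sibling's line as half a unit, there are 7/2 units in €385,000, so one unit is €110,000. Whole-blood lines (Perrin, Anna, and Carmen) take €110,000 each; half-blood lines (Svea) take €55,000 each.
Carmen's share (€110,000) is divided into 2 shares of €55,000: Ronan and Noor each take €55,000.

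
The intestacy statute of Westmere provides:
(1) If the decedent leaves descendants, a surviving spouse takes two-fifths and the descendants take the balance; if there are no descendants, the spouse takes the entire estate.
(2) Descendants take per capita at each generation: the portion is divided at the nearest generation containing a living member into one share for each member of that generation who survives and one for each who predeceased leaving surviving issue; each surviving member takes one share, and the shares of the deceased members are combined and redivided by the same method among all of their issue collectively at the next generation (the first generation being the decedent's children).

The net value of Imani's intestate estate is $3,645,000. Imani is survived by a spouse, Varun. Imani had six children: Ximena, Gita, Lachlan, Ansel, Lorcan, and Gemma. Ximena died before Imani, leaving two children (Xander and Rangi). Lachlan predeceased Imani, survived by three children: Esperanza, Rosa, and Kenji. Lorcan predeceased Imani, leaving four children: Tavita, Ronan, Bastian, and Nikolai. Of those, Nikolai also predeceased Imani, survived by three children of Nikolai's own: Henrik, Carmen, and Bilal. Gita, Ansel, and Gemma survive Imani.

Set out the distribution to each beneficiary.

Varun: $1,458,000; Xander: $121,500; Rangi: $121,500; Gita: $364,500; Esperanza: $121,500; Rosa: $121,500; Kenji: $121,500; Ansel: $364,500; Tavita: $121,500; Ronan: $121,500; Bastian: $121,500; Henrik: $40,500; Carmen: $40,500; Bilal: $40,500; Gemma: $364,500

Varun takes two-fifths of $3,645,000 = $1,458,000. The remaining $2,187,000 passes to the descendants.
The descendants' portion ($2,187,000) is divided at the children's generation into 6 shares of $364,500. Gita, Ansel, and Gemma each take $364,500. The 3 shares of the deceased (Ximena, Lachlan, and Lorcan) are combined into a pool of $1,093,500.
That pool ($1,093,500) is divided at the grandchildren's generation into 9 shares of $121,500. Xander, Rangi, Esperanza, Rosa, Kenji, Tavita, Ronan, and Bastian each take $121,500. The remaining share for the deceased Nikolai ($121,500) is carried to the next generation.
That pool ($121,500) is divided at the great-grandchildren's generation equally among Henrik, Carmen, and Bilal: $40,500 each.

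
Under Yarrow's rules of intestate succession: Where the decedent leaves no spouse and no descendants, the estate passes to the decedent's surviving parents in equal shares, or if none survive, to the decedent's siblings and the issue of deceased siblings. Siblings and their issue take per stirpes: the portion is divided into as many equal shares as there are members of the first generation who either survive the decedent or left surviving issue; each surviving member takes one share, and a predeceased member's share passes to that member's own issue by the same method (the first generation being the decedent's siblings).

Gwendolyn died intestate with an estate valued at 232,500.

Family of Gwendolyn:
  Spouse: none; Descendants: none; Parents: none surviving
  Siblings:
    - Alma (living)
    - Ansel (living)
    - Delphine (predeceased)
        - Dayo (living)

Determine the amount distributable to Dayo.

The entire 232,500 passes to the siblings and their issue.
That amount (232,500) is divided into 3 shares of 77,500: Alma and Ansel each take 77,500; Delphine's 77,500 share passes to Delphine's issue.
Delphine's share (77,500) passes entirely to Dayo.

Dayo receives 77,500.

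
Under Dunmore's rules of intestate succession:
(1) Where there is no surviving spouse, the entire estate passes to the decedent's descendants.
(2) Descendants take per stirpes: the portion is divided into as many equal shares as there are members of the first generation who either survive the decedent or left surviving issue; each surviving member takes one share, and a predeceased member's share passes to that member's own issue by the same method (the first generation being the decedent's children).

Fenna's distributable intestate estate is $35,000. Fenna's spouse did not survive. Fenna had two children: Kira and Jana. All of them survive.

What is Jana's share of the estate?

Jana receives $17,500.

The entire $35,000 passes to the descendants.
That amount ($35,000) is divided into 2 shares of $17,500: Kira and Jana each take $17,500.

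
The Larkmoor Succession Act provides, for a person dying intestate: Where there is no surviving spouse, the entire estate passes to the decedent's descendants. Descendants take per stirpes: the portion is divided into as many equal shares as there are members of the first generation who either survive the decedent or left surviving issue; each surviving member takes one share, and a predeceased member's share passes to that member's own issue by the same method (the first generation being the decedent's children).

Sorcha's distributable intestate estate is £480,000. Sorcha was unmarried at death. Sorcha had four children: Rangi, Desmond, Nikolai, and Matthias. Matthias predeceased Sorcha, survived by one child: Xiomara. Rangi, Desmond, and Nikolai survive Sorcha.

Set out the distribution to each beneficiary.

The entire £480,000 passes to the descendants.
That amount (£480,000) is divided into 4 shares of £120,000: Rangi, Desmond, and Nikolai each take £120,000; Matthias's £120,000 share passes to Matthias's issue.
Matthias's share (£120,000) passes entirely to Xiomara.

Rangi: £120,000; Desmond: £120,000; Nikolai: £120,000; Xiomara: £120,000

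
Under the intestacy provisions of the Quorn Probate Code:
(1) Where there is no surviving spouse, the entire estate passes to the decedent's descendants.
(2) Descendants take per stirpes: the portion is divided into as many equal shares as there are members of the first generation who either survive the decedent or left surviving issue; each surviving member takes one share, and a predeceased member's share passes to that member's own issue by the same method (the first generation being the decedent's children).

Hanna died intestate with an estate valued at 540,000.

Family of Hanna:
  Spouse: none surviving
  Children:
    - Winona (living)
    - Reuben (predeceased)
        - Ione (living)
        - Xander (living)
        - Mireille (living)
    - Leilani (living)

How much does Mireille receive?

Mireille receives 60,000.

The entire 540,000 passes to the descendants.
That amount (540,000) is divided into 3 shares of 180,000: Winona and Leilani each take 180,000; Reuben's 180,000 share passes to Reuben's issue.
Reuben's share (180,000) is divided into 3 shares of 60,000: Ione, Xander, and Mireille each take 60,000.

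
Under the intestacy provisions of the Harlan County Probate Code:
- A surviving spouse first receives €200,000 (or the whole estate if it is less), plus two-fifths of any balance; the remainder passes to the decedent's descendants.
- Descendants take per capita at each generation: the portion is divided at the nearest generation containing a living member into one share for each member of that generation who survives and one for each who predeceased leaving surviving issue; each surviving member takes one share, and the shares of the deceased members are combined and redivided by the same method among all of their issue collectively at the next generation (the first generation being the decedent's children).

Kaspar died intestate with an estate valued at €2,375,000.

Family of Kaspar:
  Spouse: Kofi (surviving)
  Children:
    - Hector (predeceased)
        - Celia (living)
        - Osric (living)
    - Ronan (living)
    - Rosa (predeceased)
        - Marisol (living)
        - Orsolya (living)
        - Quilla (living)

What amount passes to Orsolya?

Orsolya receives €174,000.

Kofi first takes €200,000, leaving a balance of €2,175,000. Kofi then takes two-fifths of the balance (€870,000), for a total of €1,070,000. The remaining €1,305,000 passes to the descendants.
The descendants' portion (€1,305,000) is divided at the children's generation into 3 shares of €435,000. Ronan takes €435,000. The 2 shares of the deceased (Hector and Rosa) are combined into a pool of €870,000.
That pool (€870,000) is divided at the grandchildren's generation equally among Celia, Osric, Marisol, Orsolya, and Quilla: €174,000 each.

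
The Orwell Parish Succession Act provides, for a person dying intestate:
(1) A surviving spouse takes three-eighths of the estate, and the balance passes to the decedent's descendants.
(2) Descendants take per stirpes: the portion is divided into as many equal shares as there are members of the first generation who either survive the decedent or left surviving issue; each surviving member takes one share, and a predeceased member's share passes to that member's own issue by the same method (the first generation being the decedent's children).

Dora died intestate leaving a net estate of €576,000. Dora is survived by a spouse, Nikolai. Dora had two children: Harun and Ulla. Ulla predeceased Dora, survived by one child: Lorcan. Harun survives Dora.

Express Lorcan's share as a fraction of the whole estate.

Lorcan receives 5/16 of the estate.

Nikolai takes three-eighths of €576,000 = €216,000. The remaining €360,000 passes to the descendants.
The descendants' portion (€360,000) is divided into 2 shares of €180,000: Harun takes €180,000; Ulla's €180,000 share passes to Ulla's issue.
Ulla's share (€180,000) passes entirely to Lorcan.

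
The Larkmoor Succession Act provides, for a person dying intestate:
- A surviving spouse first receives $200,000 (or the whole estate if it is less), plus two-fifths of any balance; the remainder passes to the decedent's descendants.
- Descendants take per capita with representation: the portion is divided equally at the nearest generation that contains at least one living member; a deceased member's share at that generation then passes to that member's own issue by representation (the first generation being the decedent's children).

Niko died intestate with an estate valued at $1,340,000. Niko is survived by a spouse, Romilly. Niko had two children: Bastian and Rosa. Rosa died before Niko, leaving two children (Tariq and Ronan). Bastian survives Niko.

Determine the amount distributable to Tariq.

Tariq receives $171,000.

Romilly first takes $200,000, leaving a balance of $1,140,000. Romilly then takes two-fifths of the balance ($456,000), for a total of $656,000. The remaining $684,000 passes to the descendants.
The descendants' portion ($684,000) is divided into 2 shares of $342,000: Bastian takes $342,000; Rosa's $342,000 share passes to Rosa's issue.
Rosa's share ($342,000) is divided into 2 shares of $171,000: Tariq and Ronan each take $171,000.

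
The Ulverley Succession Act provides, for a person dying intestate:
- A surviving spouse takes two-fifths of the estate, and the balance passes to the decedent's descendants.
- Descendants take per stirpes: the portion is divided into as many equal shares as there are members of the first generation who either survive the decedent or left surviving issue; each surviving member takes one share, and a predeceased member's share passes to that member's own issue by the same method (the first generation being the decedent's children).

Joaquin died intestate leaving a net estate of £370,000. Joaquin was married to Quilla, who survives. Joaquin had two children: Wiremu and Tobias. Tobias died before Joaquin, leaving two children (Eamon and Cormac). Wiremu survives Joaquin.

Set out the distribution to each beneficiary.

Quilla takes two-fifths of £370,000 = £148,000. The remaining £222,000 passes to the descendants.
The descendants' portion (£222,000) is divided into 2 shares of £111,000: Wiremu takes £111,000; Tobias's £111,000 share passes to Tobias's issue.
Tobias's share (£111,000) is divided into 2 shares of £55,500: Eamon and Cormac each take £55,500.

Quilla: £148,000; Wiremu: £111,000; Eamon: £55,500; Cormac: £55,500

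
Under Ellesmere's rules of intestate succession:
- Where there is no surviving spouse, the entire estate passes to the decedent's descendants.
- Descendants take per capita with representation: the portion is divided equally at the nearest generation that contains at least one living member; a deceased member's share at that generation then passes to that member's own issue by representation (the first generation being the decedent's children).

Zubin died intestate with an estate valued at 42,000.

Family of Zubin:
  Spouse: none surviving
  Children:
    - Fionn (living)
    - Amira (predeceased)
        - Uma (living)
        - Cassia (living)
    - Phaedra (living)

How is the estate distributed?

The entire 42,000 passes to the descendants.
That amount (42,000) is divided into 3 shares of 14,000: Fionn and Phaedra each take 14,000; Amira's 14,000 share passes to Amira's issue.
Amira's share (14,000) is divided into 2 shares of 7,000: Uma and Cassia each take 7,000.

Fionn: 14,000; Uma: 7,000; Cassia: 7,000; Phaedra: 14,000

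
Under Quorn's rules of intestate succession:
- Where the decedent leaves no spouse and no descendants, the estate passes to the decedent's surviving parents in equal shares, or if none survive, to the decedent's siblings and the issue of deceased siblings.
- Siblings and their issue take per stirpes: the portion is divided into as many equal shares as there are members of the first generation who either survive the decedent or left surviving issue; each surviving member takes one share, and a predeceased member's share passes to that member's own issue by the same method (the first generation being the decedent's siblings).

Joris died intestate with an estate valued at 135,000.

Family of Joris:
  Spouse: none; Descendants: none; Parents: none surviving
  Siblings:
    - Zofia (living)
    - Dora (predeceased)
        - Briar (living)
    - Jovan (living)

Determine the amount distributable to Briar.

Briar receives 45,000.

The entire 135,000 passes to the siblings and their issue.
That amount (135,000) is divided into 3 shares of 45,000: Zofia and Jovan each take 45,000; Dora's 45,000 share passes to Dora's issue.
Dora's share (45,000) passes entirely to Briar.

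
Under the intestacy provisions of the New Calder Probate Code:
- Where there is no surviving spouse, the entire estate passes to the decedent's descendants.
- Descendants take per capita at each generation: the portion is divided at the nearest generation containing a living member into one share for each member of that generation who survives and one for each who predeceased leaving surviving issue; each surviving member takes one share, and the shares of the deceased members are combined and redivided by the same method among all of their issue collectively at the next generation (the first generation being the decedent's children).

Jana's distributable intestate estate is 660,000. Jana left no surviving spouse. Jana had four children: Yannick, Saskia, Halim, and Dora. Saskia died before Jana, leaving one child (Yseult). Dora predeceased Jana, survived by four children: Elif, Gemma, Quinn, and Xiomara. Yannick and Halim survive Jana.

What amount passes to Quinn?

Quinn receives 66,000.

The entire 660,000 passes to the descendants.
That amount (660,000) is divided at the children's generation into 4 shares of 165,000. Yannick and Halim each take 165,000. The 2 shares of the deceased (Saskia and Dora) are combined into a pool of 330,000.
That pool (330,000) is divided at the grandchildren's generation equally among Yseult, Elif, Gemma, Quinn, and Xiomara: 66,000 each.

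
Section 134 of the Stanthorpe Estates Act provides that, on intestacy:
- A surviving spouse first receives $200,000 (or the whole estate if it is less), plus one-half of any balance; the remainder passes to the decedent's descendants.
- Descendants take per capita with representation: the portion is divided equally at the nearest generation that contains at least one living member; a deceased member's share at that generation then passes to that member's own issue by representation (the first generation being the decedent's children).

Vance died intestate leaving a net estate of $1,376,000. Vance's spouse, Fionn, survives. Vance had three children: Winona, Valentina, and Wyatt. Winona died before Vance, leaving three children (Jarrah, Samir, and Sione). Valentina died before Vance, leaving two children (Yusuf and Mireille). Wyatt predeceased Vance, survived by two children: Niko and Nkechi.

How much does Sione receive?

Sione receives $84,000.

Fionn first takes $200,000, leaving a balance of $1,176,000. Fionn then takes one-half of the balance ($588,000), for a total of $788,000. The remaining $588,000 passes to the descendants.
No child survives, so the initial division is made at the grandchildren's generation.
The descendants' portion ($588,000) is divided into 7 shares of $84,000: Jarrah, Samir, Sione, Yusuf, Mireille, Niko, and Nkechi each take $84,000.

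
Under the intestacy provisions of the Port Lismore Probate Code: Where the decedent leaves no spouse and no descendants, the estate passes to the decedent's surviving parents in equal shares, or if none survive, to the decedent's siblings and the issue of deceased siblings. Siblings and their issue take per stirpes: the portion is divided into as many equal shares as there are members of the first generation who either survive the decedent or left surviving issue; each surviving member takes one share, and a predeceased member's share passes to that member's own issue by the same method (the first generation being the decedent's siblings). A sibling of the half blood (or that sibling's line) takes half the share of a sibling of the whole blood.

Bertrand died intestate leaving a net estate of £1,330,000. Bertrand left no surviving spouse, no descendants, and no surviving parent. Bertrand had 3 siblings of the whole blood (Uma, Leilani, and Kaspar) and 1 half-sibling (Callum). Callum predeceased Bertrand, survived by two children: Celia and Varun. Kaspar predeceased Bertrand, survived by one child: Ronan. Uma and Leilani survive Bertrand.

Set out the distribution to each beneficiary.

Celia: £95,000; Varun: £95,000; Uma: £380,000; Leilani: £380,000; Ronan: £380,000

The entire £1,330,000 passes to the siblings and their issue.
Counting each half-blood sibling's line as half a unit, there are 7/2 units in £1,330,000, so one unit is £380,000. Whole-blood lines (Uma, Leilani, and Kaspar) take £380,000 each; half-blood lines (Callum) take £190,000 each.
Callum's share (£190,000) is divided into 2 shares of £95,000: Celia and Varun each take £95,000.
Kaspar's share (£380,000) passes entirely to Ronan.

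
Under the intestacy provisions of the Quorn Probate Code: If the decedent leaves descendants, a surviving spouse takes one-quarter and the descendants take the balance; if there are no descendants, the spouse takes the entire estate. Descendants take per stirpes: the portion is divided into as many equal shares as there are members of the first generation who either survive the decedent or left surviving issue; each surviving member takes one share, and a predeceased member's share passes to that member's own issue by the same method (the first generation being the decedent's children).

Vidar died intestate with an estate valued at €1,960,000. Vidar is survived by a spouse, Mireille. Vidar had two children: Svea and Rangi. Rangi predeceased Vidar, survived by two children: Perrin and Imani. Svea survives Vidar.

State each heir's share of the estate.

Mireille: €490,000; Svea: €735,000; Perrin: €367,500; Imani: €367,500

Mireille takes one-quarter of €1,960,000 = €490,000. The remaining €1,470,000 passes to the descendants.
The descendants' portion (€1,470,000) is divided into 2 shares of €735,000: Svea takes €735,000; Rangi's €735,000 share passes to Rangi's issue.
Rangi's share (€735,000) is divided into 2 shares of €367,500: Perrin and Imani each take €367,500.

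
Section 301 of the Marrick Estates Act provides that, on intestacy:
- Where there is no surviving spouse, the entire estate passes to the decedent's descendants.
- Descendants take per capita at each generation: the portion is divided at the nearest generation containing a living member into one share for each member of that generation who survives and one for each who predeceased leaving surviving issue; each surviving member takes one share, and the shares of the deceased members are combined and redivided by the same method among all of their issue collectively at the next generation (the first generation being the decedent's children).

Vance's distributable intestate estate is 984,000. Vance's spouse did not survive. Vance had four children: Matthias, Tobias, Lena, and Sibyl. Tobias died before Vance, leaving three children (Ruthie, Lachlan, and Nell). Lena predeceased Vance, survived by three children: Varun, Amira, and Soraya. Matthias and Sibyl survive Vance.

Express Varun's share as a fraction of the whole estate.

The entire 984,000 passes to the descendants.
That amount (984,000) is divided at the children's generation into 4 shares of 246,000. Matthias and Sibyl each take 246,000. The 2 shares of the deceased (Tobias and Lena) are combined into a pool of 492,000.
That pool (492,000) is divided at the grandchildren's generation equally among Ruthie, Lachlan, Nell, Varun, Amira, and Soraya: 82,000 each.

Varun receives 1/12 of the estate.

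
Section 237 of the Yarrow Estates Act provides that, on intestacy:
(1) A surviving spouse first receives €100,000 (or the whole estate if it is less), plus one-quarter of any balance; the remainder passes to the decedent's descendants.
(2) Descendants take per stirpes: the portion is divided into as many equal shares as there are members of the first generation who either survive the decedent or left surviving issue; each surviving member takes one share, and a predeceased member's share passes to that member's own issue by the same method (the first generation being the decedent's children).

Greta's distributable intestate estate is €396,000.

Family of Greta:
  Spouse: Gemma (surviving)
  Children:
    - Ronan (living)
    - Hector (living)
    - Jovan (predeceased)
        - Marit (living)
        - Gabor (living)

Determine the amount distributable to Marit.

Marit receives €37,000.

Gemma first takes €100,000, leaving a balance of €296,000. Gemma then takes one-quarter of the balance (€74,000), for a total of €174,000. The remaining €222,000 passes to the descendants.
The descendants' portion (€222,000) is divided into 3 shares of €74,000: Ronan and Hector each take €74,000; Jovan's €74,000 share passes to Jovan's issue.
Jovan's share (€74,000) is divided into 2 shares of €37,000: Marit and Gabor each take €37,000.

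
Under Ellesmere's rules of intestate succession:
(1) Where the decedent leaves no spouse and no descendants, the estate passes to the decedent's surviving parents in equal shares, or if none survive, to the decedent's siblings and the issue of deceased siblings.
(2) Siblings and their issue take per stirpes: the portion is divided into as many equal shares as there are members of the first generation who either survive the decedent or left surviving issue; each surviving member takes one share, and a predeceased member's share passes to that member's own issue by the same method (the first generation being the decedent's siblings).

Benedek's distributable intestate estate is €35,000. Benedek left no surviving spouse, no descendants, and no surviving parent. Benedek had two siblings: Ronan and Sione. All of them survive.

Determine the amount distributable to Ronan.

The entire €35,000 passes to the siblings and their issue.
That amount (€35,000) is divided into 2 shares of €17,500: Ronan and Sione each take €17,500.

Ronan receives €17,500.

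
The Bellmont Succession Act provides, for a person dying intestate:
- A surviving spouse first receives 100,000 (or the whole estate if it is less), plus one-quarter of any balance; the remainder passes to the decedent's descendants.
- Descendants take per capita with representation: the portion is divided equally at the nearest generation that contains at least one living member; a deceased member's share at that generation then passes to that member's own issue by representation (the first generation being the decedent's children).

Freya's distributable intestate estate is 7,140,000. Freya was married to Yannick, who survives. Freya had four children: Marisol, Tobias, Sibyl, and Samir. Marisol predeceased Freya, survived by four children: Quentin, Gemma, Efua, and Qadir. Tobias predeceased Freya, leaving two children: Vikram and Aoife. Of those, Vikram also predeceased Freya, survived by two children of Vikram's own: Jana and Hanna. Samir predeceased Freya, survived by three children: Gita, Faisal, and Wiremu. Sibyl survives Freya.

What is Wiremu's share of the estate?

Wiremu receives 440,000.

Yannick first takes 100,000, leaving a balance of 7,040,000. Yannick then takes one-quarter of the balance (1,760,000), for a total of 1,860,000. The remaining 5,280,000 passes to the descendants.
The descendants' portion (5,280,000) is divided into 4 shares of 1,320,000: Sibyl takes 1,320,000; Marisol's 1,320,000 share passes to Marisol's issue; Tobias's 1,320,000 share passes to Tobias's issue; Samir's 1,320,000 share passes to Samir's issue.
Marisol's share (1,320,000) is divided into 4 shares of 330,000: Quentin, Gemma, Efua, and Qadir each take 330,000.
Tobias's share (1,320,000) is divided into 2 shares of 660,000: Aoife takes 660,000; Vikram's 660,000 share passes to Vikram's issue.
Vikram's share (660,000) is divided into 2 shares of 330,000: Jana and Hanna each take 330,000.
Samir's share (1,320,000) is divided into 3 shares of 440,000: Gita, Faisal, and Wiremu each take 440,000.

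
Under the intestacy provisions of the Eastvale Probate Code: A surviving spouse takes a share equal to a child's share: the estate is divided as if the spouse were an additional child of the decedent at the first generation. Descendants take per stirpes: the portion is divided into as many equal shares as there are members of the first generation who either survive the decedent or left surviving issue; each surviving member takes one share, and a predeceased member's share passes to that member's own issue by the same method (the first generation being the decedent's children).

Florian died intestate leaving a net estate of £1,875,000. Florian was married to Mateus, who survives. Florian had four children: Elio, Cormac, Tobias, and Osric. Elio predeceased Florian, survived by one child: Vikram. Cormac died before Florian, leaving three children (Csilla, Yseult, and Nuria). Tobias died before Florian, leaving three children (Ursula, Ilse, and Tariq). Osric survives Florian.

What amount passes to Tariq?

The spouse counts as an additional share at the children's level, so there are 5 primary shares of £375,000. Mateus takes one such share (£375,000).
The children's combined portion (£1,500,000) is divided into 4 shares of £375,000: Osric takes £375,000; Elio's £375,000 share passes to Elio's issue; Cormac's £375,000 share passes to Cormac's issue; Tobias's £375,000 share passes to Tobias's issue.
Elio's share (£375,000) passes entirely to Vikram.
Cormac's share (£375,000) is divided into 3 shares of £125,000: Csilla, Yseult, and Nuria each take £125,000.
Tobias's share (£375,000) is divided into 3 shares of £125,000: Ursula, Ilse, and Tariq each take £125,000.

Tariq receives £125,000.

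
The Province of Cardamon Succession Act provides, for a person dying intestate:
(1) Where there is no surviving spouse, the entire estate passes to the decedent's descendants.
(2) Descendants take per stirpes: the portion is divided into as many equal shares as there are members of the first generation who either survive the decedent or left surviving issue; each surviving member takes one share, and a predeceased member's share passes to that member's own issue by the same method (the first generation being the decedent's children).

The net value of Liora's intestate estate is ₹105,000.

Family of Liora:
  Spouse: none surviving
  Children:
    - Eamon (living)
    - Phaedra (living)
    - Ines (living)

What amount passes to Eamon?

The entire ₹105,000 passes to the descendants.
That amount (₹105,000) is divided into 3 shares of ₹35,000: Eamon, Phaedra, and Ines each take ₹35,000.

Eamon receives ₹35,000.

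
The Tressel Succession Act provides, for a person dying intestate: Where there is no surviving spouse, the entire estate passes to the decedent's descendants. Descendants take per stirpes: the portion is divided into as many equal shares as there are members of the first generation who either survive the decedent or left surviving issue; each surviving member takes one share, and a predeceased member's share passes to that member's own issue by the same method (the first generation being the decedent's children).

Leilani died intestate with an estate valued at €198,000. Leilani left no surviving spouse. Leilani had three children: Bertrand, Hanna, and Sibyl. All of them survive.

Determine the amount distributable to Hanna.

The entire €198,000 passes to the descendants.
That amount (€198,000) is divided into 3 shares of €66,000: Bertrand, Hanna, and Sibyl each take €66,000.

Hanna receives €66,000.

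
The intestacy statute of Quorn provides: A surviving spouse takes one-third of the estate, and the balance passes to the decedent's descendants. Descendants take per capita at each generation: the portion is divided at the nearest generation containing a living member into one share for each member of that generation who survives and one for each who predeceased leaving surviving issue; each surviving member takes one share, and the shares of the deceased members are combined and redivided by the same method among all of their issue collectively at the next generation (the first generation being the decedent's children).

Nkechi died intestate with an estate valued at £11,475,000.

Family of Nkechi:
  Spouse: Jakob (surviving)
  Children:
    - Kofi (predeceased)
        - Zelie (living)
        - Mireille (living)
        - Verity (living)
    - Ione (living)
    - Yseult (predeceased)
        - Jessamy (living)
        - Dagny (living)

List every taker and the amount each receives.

Jakob takes one-third of £11,475,000 = £3,825,000. The remaining £7,650,000 passes to the descendants.
The descendants' portion (£7,650,000) is divided at the children's generation into 3 shares of £2,550,000. Ione takes £2,550,000. The 2 shares of the deceased (Kofi and Yseult) are combined into a pool of £5,100,000.
That pool (£5,100,000) is divided at the grandchildren's generation equally among Zelie, Mireille, Verity, Jessamy, and Dagny: £1,020,000 each.

Jakob: £3,825,000; Zelie: £1,020,000; Mireille: £1,020,000; Verity: £1,020,000; Ione: £2,550,000; Jessamy: £1,020,000; Dagny: £1,020,000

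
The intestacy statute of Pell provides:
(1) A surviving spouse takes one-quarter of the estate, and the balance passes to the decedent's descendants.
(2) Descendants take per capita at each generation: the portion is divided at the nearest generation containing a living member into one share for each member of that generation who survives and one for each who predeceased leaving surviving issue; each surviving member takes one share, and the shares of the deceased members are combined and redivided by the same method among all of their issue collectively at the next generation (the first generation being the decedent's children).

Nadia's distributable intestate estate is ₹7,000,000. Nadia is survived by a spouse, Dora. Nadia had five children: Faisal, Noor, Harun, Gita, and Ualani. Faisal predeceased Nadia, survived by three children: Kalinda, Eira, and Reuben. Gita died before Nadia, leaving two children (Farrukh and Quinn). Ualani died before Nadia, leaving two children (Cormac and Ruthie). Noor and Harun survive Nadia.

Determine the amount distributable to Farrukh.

Farrukh receives ₹450,000.

Dora takes one-quarter of ₹7,000,000 = ₹1,750,000. The remaining ₹5,250,000 passes to the descendants.
The descendants' portion (₹5,250,000) is divided at the children's generation into 5 shares of ₹1,050,000. Noor and Harun each take ₹1,050,000. The 3 shares of the deceased (Faisal, Gita, and Ualani) are combined into a pool of ₹3,150,000.
That pool (₹3,150,000) is divided at the grandchildren's generation equally among Kalinda, Eira, Reuben, Farrukh, Quinn, Cormac, and Ruthie: ₹450,000 each.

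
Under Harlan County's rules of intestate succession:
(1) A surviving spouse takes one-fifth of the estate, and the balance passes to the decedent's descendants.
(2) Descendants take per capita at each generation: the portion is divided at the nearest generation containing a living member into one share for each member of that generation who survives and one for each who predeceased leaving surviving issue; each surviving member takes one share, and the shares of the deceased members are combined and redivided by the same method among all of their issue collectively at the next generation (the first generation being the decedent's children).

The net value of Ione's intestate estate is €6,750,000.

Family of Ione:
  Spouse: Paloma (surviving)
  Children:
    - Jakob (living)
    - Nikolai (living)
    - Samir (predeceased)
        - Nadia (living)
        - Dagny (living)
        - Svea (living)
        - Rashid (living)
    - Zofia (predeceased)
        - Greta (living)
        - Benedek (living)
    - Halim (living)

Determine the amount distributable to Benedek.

Benedek receives €360,000.

Paloma takes one-fifth of €6,750,000 = €1,350,000. The remaining €5,400,000 passes to the descendants.
The descendants' portion (€5,400,000) is divided at the children's generation into 5 shares of €1,080,000. Jakob, Nikolai, and Halim each take €1,080,000. The 2 shares of the deceased (Samir and Zofia) are combined into a pool of €2,160,000.
That pool (€2,160,000) is divided at the grandchildren's generation equally among Nadia, Dagny, Svea, Rashid, Greta, and Benedek: €360,000 each.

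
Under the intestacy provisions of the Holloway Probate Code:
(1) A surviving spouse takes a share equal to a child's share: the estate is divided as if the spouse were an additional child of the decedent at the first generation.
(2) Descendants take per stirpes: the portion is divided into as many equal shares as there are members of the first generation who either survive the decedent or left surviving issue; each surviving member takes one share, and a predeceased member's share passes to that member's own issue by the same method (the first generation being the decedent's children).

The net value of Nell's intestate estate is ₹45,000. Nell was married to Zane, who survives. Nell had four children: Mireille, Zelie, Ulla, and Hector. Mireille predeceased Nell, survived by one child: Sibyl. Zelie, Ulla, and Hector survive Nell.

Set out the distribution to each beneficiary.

Zane: ₹9,000; Sibyl: ₹9,000; Zelie: ₹9,000; Ulla: ₹9,000; Hector: ₹9,000

The spouse counts as an additional share at the children's level, so there are 5 primary shares of ₹9,000. Zane takes one such share (₹9,000).
The children's combined portion (₹36,000) is divided into 4 shares of ₹9,000: Zelie, Ulla, and Hector each take ₹9,000; Mireille's ₹9,000 share passes to Mireille's issue.
Mireille's share (₹9,000) passes entirely to Sibyl.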